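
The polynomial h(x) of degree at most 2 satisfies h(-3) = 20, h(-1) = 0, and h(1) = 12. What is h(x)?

Write h(x) = ax^2 + bx + c. Substituting each data point gives a linear system:
  9a - 3b + c = 20
  a - b + c = 0
  a + b + c = 12
Solving the system yields a = 4, b = 6, c = 2.
So h(x) = 4x^2 + 6x + 2.
Check: h(1) = 12. ✓

h(x) = 4x^2 + 6x + 2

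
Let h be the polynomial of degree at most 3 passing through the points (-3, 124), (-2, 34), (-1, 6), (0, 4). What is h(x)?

h(x) = -6x^3 - 5x^2 - x + 4

Write h(x) = ax^3 + bx^2 + cx + d. Substituting each data point gives a linear system:
  -27a + 9b - 3c + d = 124
  -8a + 4b - 2c + d = 34
  -a + b - c + d = 6
  d = 4
Solving the system yields a = -6, b = -5, c = -1, d = 4.
So h(x) = -6x^3 - 5x^2 - x + 4.
Check: h(-3) = 124. ✓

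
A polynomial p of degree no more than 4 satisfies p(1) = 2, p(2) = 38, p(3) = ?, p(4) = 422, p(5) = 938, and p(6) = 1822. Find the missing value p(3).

The 5 known points determine the degree-4 polynomial uniquely.
Write p(x) = ax^4 + bx^3 + cx^2 + dx + e. Substituting each data point gives a linear system:
  a + b + c + d + e = 2
  16a + 8b + 4c + 2d + e = 38
  256a + 64b + 16c + 4d + e = 422
  625a + 125b + 25c + 5d + e = 938
  1296a + 216b + 36c + 6d + e = 1822
Solving the system yields a = 1, b = 2, c = 3, d = -2, e = -2.
So p(x) = x^4 + 2x^3 + 3x^2 - 2x - 2.
Then p(3) = 154.

154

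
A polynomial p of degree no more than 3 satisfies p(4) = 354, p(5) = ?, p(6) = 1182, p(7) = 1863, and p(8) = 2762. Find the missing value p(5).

689

The 4 known points determine the degree-3 polynomial uniquely.
Write p(u) = au^3 + bu^2 + cu + d. Substituting each data point gives a linear system:
  64a + 16b + 4c + d = 354
  216a + 36b + 6c + d = 1182
  343a + 49b + 7c + d = 1863
  512a + 64b + 8c + d = 2762
Solving the system yields a = 5, b = 4, c = -6, d = -6.
So p(u) = 5u^3 + 4u^2 - 6u - 6.
Then p(5) = 689.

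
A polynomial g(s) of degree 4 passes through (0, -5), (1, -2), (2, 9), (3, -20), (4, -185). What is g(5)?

Forward differences of the values at s = 0, 1, 2, 3, 4:
  g  : -5  -2  9  -20  -185
  Δ  : 3  11  -29  -165
  Δ^2: 8  -40  -136
  Δ^3: -48  -96
  Δ^4: -48
The fourth differences are constant, confirming degree 4.
Interpolating (Newton forward form) and evaluating at s = 5 gives g(5) = -630.

-630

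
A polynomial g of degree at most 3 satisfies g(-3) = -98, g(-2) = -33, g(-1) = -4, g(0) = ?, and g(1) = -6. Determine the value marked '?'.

1

On equispaced nodes a degree-3 polynomial has vanishing fourth forward difference, so
  g(-3) - 4·g(-2) + 6·g(-1) - 4·g(0) + g(1) = 0.
Substituting the known values and solving for g(0):
  -4·g(0) = -4
  g(0) = 1.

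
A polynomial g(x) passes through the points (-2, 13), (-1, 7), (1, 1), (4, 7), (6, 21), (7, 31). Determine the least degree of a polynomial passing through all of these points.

Divided differences on the nodes -2, -1, 1, 4, 6, 7:
  order 0: 13  7  1  7  21  31
  order 1: -6  -3  2  7  10
  order 2: 1  1  1  1
  order 3: 0  0  0
  order 4: 0  0
  order 5: 0
The order-2 divided differences are all 1 (nonzero) and every higher order vanishes, so the data lies on a polynomial of degree exactly 2.

2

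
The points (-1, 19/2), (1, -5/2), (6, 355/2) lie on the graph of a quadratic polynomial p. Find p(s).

Write p(s) = as^2 + bs + c. Substituting each data point gives a linear system:
  a - b + c = 19/2
  a + b + c = -5/2
  36a + 6b + c = 355/2
Solving the system yields a = 6, b = -6, c = -5/2.
So p(s) = 6s^2 - 6s - 5/2.
Check: p(6) = 355/2. ✓

p(s) = 6s^2 - 6s - 5/2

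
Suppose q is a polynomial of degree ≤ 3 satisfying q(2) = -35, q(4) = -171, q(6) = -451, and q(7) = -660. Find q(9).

-1246

Using the Lagrange interpolation formula with nodes 2, 4, 6, 7:
  L_0(t) = (t - 4)(t - 6)(t - 7) / -40
  L_1(t) = (t - 2)(t - 6)(t - 7) / 12
  L_2(t) = (t - 2)(t - 4)(t - 7) / -8
  L_3(t) = (t - 2)(t - 4)(t - 6) / 15
Then q(t) = -35·L_0(t) - 171·L_1(t) - 451·L_2(t) - 660·L_3(t).
Expanding and collecting terms gives q(t) = -t^3 - 6t^2 - 4t + 5.
Evaluating at t = 9: q(9) = -1246.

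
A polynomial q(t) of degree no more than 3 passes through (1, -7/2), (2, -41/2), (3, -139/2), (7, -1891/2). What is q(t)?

Write q(t) = at^3 + bt^2 + ct + d. Substituting each data point gives a linear system:
  a + b + c + d = -7/2
  8a + 4b + 2c + d = -41/2
  27a + 9b + 3c + d = -139/2
  343a + 49b + 7c + d = -1891/2
Solving the system yields a = -3, b = 2, c = -2, d = -1/2.
So q(t) = -3t³ + 2t² - 2t - 1/2.
Check: q(3) = -139/2. ✓

q(t) = -3t^3 + 2t^2 - 2t - 1/2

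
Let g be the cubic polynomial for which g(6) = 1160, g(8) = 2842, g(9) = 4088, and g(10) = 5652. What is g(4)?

318

Write g(s) = as^3 + bs^2 + cs + d. Substituting each data point gives a linear system:
  216a + 36b + 6c + d = 1160
  512a + 64b + 8c + d = 2842
  729a + 81b + 9c + d = 4088
  1000a + 100b + 10c + d = 5652
Solving the system yields a = 6, b = -3, c = -5, d = 2.
So g(s) = 6s³ - 3s² - 5s + 2.
Then g(4) = 318.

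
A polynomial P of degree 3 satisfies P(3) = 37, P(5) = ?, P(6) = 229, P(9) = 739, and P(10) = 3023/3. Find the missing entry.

The 4 known points determine the degree-3 polynomial uniquely.
Write P(s) = as^3 + bs^2 + cs + d. Substituting each data point gives a linear system:
  27a + 9b + 3c + d = 37
  216a + 36b + 6c + d = 229
  729a + 81b + 9c + d = 739
  1000a + 100b + 10c + d = 3023/3
Solving the system yields a = 1, b = -1/3, c = 4, d = 1.
So P(s) = s³ - (1/3)s² + 4s + 1.
Then P(5) = 413/3.

413/3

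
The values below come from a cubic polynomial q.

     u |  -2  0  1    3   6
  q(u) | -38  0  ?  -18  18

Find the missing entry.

The 4 known points determine the degree-3 polynomial uniquely.
Write q(u) = au^3 + bu^2 + cu + d. Substituting each data point gives a linear system:
  -8a + 4b - 2c + d = -38
  d = 0
  27a + 9b + 3c + d = -18
  216a + 36b + 6c + d = 18
Solving the system yields a = 1, b = -6, c = 3, d = 0.
So q(u) = u^3 - 6u^2 + 3u.
Then q(1) = -2.

-2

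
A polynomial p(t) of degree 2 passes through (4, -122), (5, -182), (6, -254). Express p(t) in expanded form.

p(t) = -6t^2 - 6t - 2

Write p(t) = at^2 + bt + c. Substituting each data point gives a linear system:
  16a + 4b + c = -122
  25a + 5b + c = -182
  36a + 6b + c = -254
Solving the system yields a = -6, b = -6, c = -2.
So p(t) = -6t^2 - 6t - 2.
Check: p(4) = -122. ✓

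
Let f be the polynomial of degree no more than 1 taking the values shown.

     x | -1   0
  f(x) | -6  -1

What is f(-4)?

Write f(x) = ax + b. Substituting each data point gives a linear system:
  -a + b = -6
  b = -1
Solving the system yields a = 5, b = -1.
So f(x) = 5x - 1.
Then f(-4) = -21.

-21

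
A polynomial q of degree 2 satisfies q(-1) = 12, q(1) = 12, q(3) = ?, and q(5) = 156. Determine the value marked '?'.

On equispaced nodes a degree-2 polynomial has vanishing third forward difference, so
  - q(-1) + 3·q(1) - 3·q(3) + q(5) = 0.
Substituting the known values and solving for q(3):
  -3·q(3) = -180
  q(3) = 60.

60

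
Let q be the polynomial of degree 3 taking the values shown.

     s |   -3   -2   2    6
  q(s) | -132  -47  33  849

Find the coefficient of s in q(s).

Write q(s) = as^3 + bs^2 + cs + d. Substituting each data point gives a linear system:
  -27a + 9b - 3c + d = -132
  -8a + 4b - 2c + d = -47
  8a + 4b + 2c + d = 33
  216a + 36b + 6c + d = 849
Solving the system yields a = 4, b = -1, c = 4, d = -3.
So q(s) = 4s^3 - s^2 + 4s - 3.
The coefficient of s is 4.

4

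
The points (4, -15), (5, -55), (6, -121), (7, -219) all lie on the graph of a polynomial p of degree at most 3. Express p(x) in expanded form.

Write p(x) = ax^3 + bx^2 + cx + d. Substituting each data point gives a linear system:
  64a + 16b + 4c + d = -15
  125a + 25b + 5c + d = -55
  216a + 36b + 6c + d = -121
  343a + 49b + 7c + d = -219
Solving the system yields a = -1, b = 2, c = 3, d = 5.
So p(x) = -x^3 + 2x^2 + 3x + 5.
Check: p(7) = -219. ✓

p(x) = -x^3 + 2x^2 + 3x + 5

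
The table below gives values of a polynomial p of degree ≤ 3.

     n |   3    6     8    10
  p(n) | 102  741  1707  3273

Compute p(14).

Write p(n) = an^3 + bn^2 + cn + d. Substituting each data point gives a linear system:
  27a + 9b + 3c + d = 102
  216a + 36b + 6c + d = 741
  512a + 64b + 8c + d = 1707
  1000a + 100b + 10c + d = 3273
Solving the system yields a = 3, b = 3, c = -3, d = 3.
So p(n) = 3n^3 + 3n^2 - 3n + 3.
Then p(14) = 8781.

8781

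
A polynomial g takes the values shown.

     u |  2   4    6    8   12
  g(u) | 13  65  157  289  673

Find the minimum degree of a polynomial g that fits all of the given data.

2

Divided differences on the nodes 2, 4, 6, 8, 12:
  order 0: 13  65  157  289  673
  order 1: 26  46  66  96
  order 2: 5  5  5
  order 3: 0  0
  order 4: 0
The order-2 divided differences are all 5 (nonzero) and every higher order vanishes, so the data lies on a polynomial of degree exactly 2.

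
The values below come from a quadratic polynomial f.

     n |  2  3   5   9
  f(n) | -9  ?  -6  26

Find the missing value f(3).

-10

The 3 known points determine the degree-2 polynomial uniquely.
Write f(n) = an^2 + bn + c. Substituting each data point gives a linear system:
  4a + 2b + c = -9
  25a + 5b + c = -6
  81a + 9b + c = 26
Solving the system yields a = 1, b = -6, c = -1.
So f(n) = n² - 6n - 1.
Then f(3) = -10.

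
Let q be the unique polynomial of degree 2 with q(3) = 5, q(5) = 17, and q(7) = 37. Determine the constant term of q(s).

2

Write q(s) = as^2 + bs + c. Substituting each data point gives a linear system:
  9a + 3b + c = 5
  25a + 5b + c = 17
  49a + 7b + c = 37
Solving the system yields a = 1, b = -2, c = 2.
So q(s) = s^2 - 2s + 2.
The constant term is 2.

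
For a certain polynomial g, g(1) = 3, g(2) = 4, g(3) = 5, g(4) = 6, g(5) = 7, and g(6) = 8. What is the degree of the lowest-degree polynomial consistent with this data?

1

Forward differences of the values at u = 1, 2, 3, 4, 5, 6:
  g  : 3  4  5  6  7  8
  Δ  : 1  1  1  1  1
  Δ^2: 0  0  0  0
  Δ^3: 0  0  0
  Δ^4: 0  0
  Δ^5: 0
The first differences are constant (1) and nonzero, while all higher differences vanish, so the minimal degree is 1.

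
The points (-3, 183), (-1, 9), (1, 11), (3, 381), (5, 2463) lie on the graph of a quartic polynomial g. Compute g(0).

3

Write g(t) = at^4 + bt^3 + ct^2 + dt + e. Substituting each data point gives a linear system:
  81a - 27b + 9c - 3d + e = 183
  a - b + c - d + e = 9
  a + b + c + d + e = 11
  81a + 27b + 9c + 3d + e = 381
  625a + 125b + 25c + 5d + e = 2463
Solving the system yields a = 3, b = 4, c = 4, d = -3, e = 3.
So g(t) = 3t^4 + 4t^3 + 4t^2 - 3t + 3.
Then g(0) = 3.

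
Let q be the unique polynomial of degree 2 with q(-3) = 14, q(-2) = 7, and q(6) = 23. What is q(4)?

7

Write q(s) = as^2 + bs + c. Substituting each data point gives a linear system:
  9a - 3b + c = 14
  4a - 2b + c = 7
  36a + 6b + c = 23
Solving the system yields a = 1, b = -2, c = -1.
So q(s) = s^2 - 2s - 1.
Then q(4) = 7.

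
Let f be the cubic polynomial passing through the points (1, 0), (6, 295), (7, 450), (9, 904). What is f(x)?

Write f(x) = ax^3 + bx^2 + cx + d. Substituting each data point gives a linear system:
  a + b + c + d = 0
  216a + 36b + 6c + d = 295
  343a + 49b + 7c + d = 450
  729a + 81b + 9c + d = 904
Solving the system yields a = 1, b = 2, c = 2, d = -5.
So f(x) = x^3 + 2x^2 + 2x - 5.
Check: f(9) = 904. ✓

f(x) = x^3 + 2x^2 + 2x - 5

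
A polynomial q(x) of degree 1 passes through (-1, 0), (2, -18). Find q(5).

-36

Using the Lagrange interpolation formula with nodes -1, 2:
  L_0(x) = (x - 2) / -3
  L_1(x) = (x + 1) / 3
Then q(x) = 0·L_0(x) - 18·L_1(x).
Expanding and collecting terms gives q(x) = -6x - 6.
Evaluating at x = 5: q(5) = -36.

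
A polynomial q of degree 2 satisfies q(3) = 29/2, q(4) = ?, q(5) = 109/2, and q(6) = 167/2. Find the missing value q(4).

63/2

The 3 known points determine the degree-2 polynomial uniquely.
Write q(u) = au^2 + bu + c. Substituting each data point gives a linear system:
  9a + 3b + c = 29/2
  25a + 5b + c = 109/2
  36a + 6b + c = 167/2
Solving the system yields a = 3, b = -4, c = -1/2.
So q(u) = 3u^2 - 4u - 1/2.
Then q(4) = 63/2.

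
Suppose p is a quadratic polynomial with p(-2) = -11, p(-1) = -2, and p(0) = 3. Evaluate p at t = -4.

-41

Forward differences of the values at t = -2, -1, 0:
  p  : -11  -2  3
  Δ  : 9  5
  Δ^2: -4
The second differences are constant, confirming degree 2.
Interpolating (Newton forward form) and evaluating at t = -4 gives p(-4) = -41.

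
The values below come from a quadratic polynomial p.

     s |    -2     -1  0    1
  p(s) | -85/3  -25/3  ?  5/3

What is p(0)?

The 3 known points determine the degree-2 polynomial uniquely.
Write p(s) = as^2 + bs + c. Substituting each data point gives a linear system:
  4a - 2b + c = -85/3
  a - b + c = -25/3
  a + b + c = 5/3
Solving the system yields a = -5, b = 5, c = 5/3.
So p(s) = -5s² + 5s + 5/3.
Then p(0) = 5/3.

5/3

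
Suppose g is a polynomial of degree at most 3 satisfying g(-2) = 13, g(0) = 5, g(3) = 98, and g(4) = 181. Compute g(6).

Write g(u) = au^3 + bu^2 + cu + d. Substituting each data point gives a linear system:
  -8a + 4b - 2c + d = 13
  d = 5
  27a + 9b + 3c + d = 98
  64a + 16b + 4c + d = 181
Solving the system yields a = 1, b = 6, c = 4, d = 5.
So g(u) = u^3 + 6u^2 + 4u + 5.
Then g(6) = 461.

461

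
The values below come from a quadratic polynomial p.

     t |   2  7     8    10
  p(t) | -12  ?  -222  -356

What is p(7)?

The 3 known points determine the degree-2 polynomial uniquely.
Write p(t) = at^2 + bt + c. Substituting each data point gives a linear system:
  4a + 2b + c = -12
  64a + 8b + c = -222
  100a + 10b + c = -356
Solving the system yields a = -4, b = 5, c = -6.
So p(t) = -4t² + 5t - 6.
Then p(7) = -167.

-167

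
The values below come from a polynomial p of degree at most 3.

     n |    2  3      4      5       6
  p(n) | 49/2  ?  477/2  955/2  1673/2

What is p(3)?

191/2

On equispaced nodes a degree-3 polynomial has vanishing fourth forward difference, so
  p(2) - 4·p(3) + 6·p(4) - 4·p(5) + p(6) = 0.
Substituting the known values and solving for p(3):
  -4·p(3) = -382
  p(3) = 191/2.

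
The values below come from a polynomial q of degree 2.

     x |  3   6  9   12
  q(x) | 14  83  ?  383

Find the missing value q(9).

The 3 known points determine the degree-2 polynomial uniquely.
Write q(x) = ax^2 + bx + c. Substituting each data point gives a linear system:
  9a + 3b + c = 14
  36a + 6b + c = 83
  144a + 12b + c = 383
Solving the system yields a = 3, b = -4, c = -1.
So q(x) = 3x² - 4x - 1.
Then q(9) = 206.

206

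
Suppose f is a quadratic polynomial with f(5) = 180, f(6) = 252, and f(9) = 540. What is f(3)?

Using the Lagrange interpolation formula with nodes 5, 6, 9:
  L_0(x) = (x - 6)(x - 9) / 4
  L_1(x) = (x - 5)(x - 9) / -3
  L_2(x) = (x - 5)(x - 6) / 12
Then f(x) = 180·L_0(x) + 252·L_1(x) + 540·L_2(x).
Expanding and collecting terms gives f(x) = 6x^2 + 6x.
Evaluating at x = 3: f(3) = 72.

72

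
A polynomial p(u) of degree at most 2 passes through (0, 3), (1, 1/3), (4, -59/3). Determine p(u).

Write p(u) = au^2 + bu + c. Substituting each data point gives a linear system:
  c = 3
  a + b + c = 1/3
  16a + 4b + c = -59/3
Solving the system yields a = -1, b = -5/3, c = 3.
So p(u) = -u² - (5/3)u + 3.
Check: p(0) = 3. ✓

p(u) = -u^2 - (5/3)u + 3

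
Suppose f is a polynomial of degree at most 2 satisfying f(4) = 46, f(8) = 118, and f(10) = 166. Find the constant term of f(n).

6

Write f(n) = an^2 + bn + c. Substituting each data point gives a linear system:
  16a + 4b + c = 46
  64a + 8b + c = 118
  100a + 10b + c = 166
Solving the system yields a = 1, b = 6, c = 6.
So f(n) = n² + 6n + 6.
The constant term is 6.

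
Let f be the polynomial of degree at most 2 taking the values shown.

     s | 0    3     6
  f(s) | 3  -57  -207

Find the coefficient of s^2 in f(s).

-5

Write f(s) = as^2 + bs + c. Substituting each data point gives a linear system:
  c = 3
  9a + 3b + c = -57
  36a + 6b + c = -207
Solving the system yields a = -5, b = -5, c = 3.
So f(s) = -5s^2 - 5s + 3.
The leading coefficient is -5.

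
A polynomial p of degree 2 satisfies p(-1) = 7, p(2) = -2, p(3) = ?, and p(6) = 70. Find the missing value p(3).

The 3 known points determine the degree-2 polynomial uniquely.
Write p(u) = au^2 + bu + c. Substituting each data point gives a linear system:
  a - b + c = 7
  4a + 2b + c = -2
  36a + 6b + c = 70
Solving the system yields a = 3, b = -6, c = -2.
So p(u) = 3u^2 - 6u - 2.
Then p(3) = 7.

7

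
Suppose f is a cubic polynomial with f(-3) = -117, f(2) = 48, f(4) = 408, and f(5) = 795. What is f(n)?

f(n) = 6n^3 + 3n^2 - 6n

Using the Lagrange interpolation formula with nodes -3, 2, 4, 5:
  L_0(n) = (n - 2)(n - 4)(n - 5) / -280
  L_1(n) = (n + 3)(n - 4)(n - 5) / 30
  L_2(n) = (n + 3)(n - 2)(n - 5) / -14
  L_3(n) = (n + 3)(n - 2)(n - 4) / 24
Then f(n) = -117·L_0(n) + 48·L_1(n) + 408·L_2(n) + 795·L_3(n).
Expanding and collecting terms gives f(n) = 6n³ + 3n² - 6n.
Check: f(-3) = -117. ✓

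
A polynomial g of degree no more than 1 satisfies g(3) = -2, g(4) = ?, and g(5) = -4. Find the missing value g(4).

On equispaced nodes a degree-1 polynomial has vanishing second forward difference, so
  g(3) - 2·g(4) + g(5) = 0.
Substituting the known values and solving for g(4):
  -2·g(4) = 6
  g(4) = -3.

-3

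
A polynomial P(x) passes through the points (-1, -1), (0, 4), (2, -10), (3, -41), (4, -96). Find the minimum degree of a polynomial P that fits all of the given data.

3

Divided differences on the nodes -1, 0, 2, 3, 4:
  order 0: -1  4  -10  -41  -96
  order 1: 5  -7  -31  -55
  order 2: -4  -8  -12
  order 3: -1  -1
  order 4: 0
The order-3 divided differences are all -1 (nonzero) and every higher order vanishes, so the data lies on a polynomial of degree exactly 3.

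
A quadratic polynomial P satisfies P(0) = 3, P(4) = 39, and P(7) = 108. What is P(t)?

Write P(t) = at^2 + bt + c. Substituting each data point gives a linear system:
  c = 3
  16a + 4b + c = 39
  49a + 7b + c = 108
Solving the system yields a = 2, b = 1, c = 3.
So P(t) = 2t² + t + 3.
Check: P(0) = 3. ✓

P(t) = 2t^2 + t + 3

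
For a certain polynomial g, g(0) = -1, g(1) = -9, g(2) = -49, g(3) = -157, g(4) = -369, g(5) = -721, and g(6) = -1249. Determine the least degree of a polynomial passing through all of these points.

Forward differences of the values at n = 0, 1, 2, 3, 4, 5, 6:
  g  : -1  -9  -49  -157  -369  -721  -1249
  Δ  : -8  -40  -108  -212  -352  -528
  Δ^2: -32  -68  -104  -140  -176
  Δ^3: -36  -36  -36  -36
  Δ^4: 0  0  0
  Δ^5: 0  0
  Δ^6: 0
The third differences are constant (-36) and nonzero, while all higher differences vanish, so the minimal degree is 3.

3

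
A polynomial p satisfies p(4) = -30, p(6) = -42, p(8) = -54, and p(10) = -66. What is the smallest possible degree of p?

Forward differences of the values at s = 4, 6, 8, 10:
  p  : -30  -42  -54  -66
  Δ  : -12  -12  -12
  Δ^2: 0  0
  Δ^3: 0
The first differences are constant (-12) and nonzero, while all higher differences vanish, so the minimal degree is 1.

1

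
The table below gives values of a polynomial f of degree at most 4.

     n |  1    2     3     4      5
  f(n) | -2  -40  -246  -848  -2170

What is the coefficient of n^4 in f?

Write f(n) = an^4 + bn^3 + cn^2 + dn + e. Substituting each data point gives a linear system:
  a + b + c + d + e = -2
  16a + 8b + 4c + 2d + e = -40
  81a + 27b + 9c + 3d + e = -246
  256a + 64b + 16c + 4d + e = -848
  625a + 125b + 25c + 5d + e = -2170
Solving the system yields a = -4, b = 2, c = 4, d = -4, e = 0.
So f(n) = -4n^4 + 2n^3 + 4n^2 - 4n.
The leading coefficient is -4.

-4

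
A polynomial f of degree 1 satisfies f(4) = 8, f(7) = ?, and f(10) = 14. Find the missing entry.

On equispaced nodes a degree-1 polynomial has vanishing second forward difference, so
  f(4) - 2·f(7) + f(10) = 0.
Substituting the known values and solving for f(7):
  -2·f(7) = -22
  f(7) = 11.

11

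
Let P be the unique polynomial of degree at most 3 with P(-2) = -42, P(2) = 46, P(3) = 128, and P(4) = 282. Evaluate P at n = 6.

902

Write P(n) = an^3 + bn^2 + cn + d. Substituting each data point gives a linear system:
  -8a + 4b - 2c + d = -42
  8a + 4b + 2c + d = 46
  27a + 9b + 3c + d = 128
  64a + 16b + 4c + d = 282
Solving the system yields a = 4, b = 0, c = 6, d = 2.
So P(n) = 4n³ + 6n + 2.
Then P(6) = 902.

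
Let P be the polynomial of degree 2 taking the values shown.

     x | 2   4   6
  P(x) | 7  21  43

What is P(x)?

Write P(x) = ax^2 + bx + c. Substituting each data point gives a linear system:
  4a + 2b + c = 7
  16a + 4b + c = 21
  36a + 6b + c = 43
Solving the system yields a = 1, b = 1, c = 1.
So P(x) = x^2 + x + 1.
Check: P(2) = 7. ✓

P(x) = x^2 + x + 1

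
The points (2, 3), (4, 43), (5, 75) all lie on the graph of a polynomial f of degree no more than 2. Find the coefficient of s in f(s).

Write f(s) = as^2 + bs + c. Substituting each data point gives a linear system:
  4a + 2b + c = 3
  16a + 4b + c = 43
  25a + 5b + c = 75
Solving the system yields a = 4, b = -4, c = -5.
So f(s) = 4s² - 4s - 5.
The coefficient of s is -4.

-4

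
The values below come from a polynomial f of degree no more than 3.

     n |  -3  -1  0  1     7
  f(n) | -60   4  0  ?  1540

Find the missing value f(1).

4

The 4 known points determine the degree-3 polynomial uniquely.
Write f(n) = an^3 + bn^2 + cn + d. Substituting each data point gives a linear system:
  -27a + 9b - 3c + d = -60
  -a + b - c + d = 4
  d = 0
  343a + 49b + 7c + d = 1540
Solving the system yields a = 4, b = 4, c = -4, d = 0.
So f(n) = 4n³ + 4n² - 4n.
Then f(1) = 4.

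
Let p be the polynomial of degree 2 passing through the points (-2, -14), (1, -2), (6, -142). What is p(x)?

p(x) = -4x^2 + 2

Write p(x) = ax^2 + bx + c. Substituting each data point gives a linear system:
  4a - 2b + c = -14
  a + b + c = -2
  36a + 6b + c = -142
Solving the system yields a = -4, b = 0, c = 2.
So p(x) = -4x^2 + 2.
Check: p(1) = -2. ✓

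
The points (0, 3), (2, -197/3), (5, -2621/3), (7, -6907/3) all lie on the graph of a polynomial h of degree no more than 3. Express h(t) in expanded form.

Write h(t) = at^3 + bt^2 + ct + d. Substituting each data point gives a linear system:
  d = 3
  8a + 4b + 2c + d = -197/3
  125a + 25b + 5c + d = -2621/3
  343a + 49b + 7c + d = -6907/3
Solving the system yields a = -6, b = -5, c = -1/3, d = 3.
So h(t) = -6t^3 - 5t^2 - (1/3)t + 3.
Check: h(2) = -197/3. ✓

h(t) = -6t^3 - 5t^2 - (1/3)t + 3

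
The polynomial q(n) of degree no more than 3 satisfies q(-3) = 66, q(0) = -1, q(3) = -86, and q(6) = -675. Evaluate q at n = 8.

Forward differences of the values at n = -3, 0, 3, 6:
  q  : 66  -1  -86  -675
  Δ  : -67  -85  -589
  Δ^2: -18  -504
  Δ^3: -486
The third differences are constant, confirming degree 3.
Interpolating (Newton forward form) and evaluating at n = 8 gives q(8) = -4763/3.

-4763/3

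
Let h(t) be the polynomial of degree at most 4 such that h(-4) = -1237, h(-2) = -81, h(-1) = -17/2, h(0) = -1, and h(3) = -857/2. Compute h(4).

Write h(t) = at^4 + bt^3 + ct^2 + dt + e. Substituting each data point gives a linear system:
  256a - 64b + 16c - 4d + e = -1237
  16a - 8b + 4c - 2d + e = -81
  a - b + c - d + e = -17/2
  e = -1
  81a + 27b + 9c + 3d + e = -857/2
Solving the system yields a = -5, b = -1, c = -1/2, d = 3, e = -1.
So h(t) = -5t^4 - t^3 - (1/2)t^2 + 3t - 1.
Then h(4) = -1341.

-1341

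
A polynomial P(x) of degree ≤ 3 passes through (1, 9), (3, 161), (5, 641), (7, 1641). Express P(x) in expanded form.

P(x) = 4x^3 + 5x^2 + 4x - 4

Write P(x) = ax^3 + bx^2 + cx + d. Substituting each data point gives a linear system:
  a + b + c + d = 9
  27a + 9b + 3c + d = 161
  125a + 25b + 5c + d = 641
  343a + 49b + 7c + d = 1641
Solving the system yields a = 4, b = 5, c = 4, d = -4.
So P(x) = 4x^3 + 5x^2 + 4x - 4.
Check: P(3) = 161. ✓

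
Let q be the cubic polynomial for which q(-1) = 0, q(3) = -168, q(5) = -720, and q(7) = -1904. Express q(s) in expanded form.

q(s) = -5s^3 - 4s^2 + s

Using the Lagrange interpolation formula with nodes -1, 3, 5, 7:
  L_0(s) = (s - 3)(s - 5)(s - 7) / -192
  L_1(s) = (s + 1)(s - 5)(s - 7) / 32
  L_2(s) = (s + 1)(s - 3)(s - 7) / -24
  L_3(s) = (s + 1)(s - 3)(s - 5) / 64
Then q(s) = 0·L_0(s) - 168·L_1(s) - 720·L_2(s) - 1904·L_3(s).
Expanding and collecting terms gives q(s) = -5s^3 - 4s^2 + s.
Check: q(5) = -720. ✓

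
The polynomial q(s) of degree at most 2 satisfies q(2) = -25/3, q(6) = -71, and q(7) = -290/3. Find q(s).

Write q(s) = as^2 + bs + c. Substituting each data point gives a linear system:
  4a + 2b + c = -25/3
  36a + 6b + c = -71
  49a + 7b + c = -290/3
Solving the system yields a = -2, b = 1/3, c = -1.
So q(s) = -2s^2 + (1/3)s - 1.
Check: q(6) = -71. ✓

q(s) = -2s^2 + (1/3)s - 1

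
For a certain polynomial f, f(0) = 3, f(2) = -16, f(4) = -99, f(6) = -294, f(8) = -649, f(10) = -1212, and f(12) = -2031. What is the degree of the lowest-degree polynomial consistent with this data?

3

Forward differences of the values at u = 0, 2, 4, 6, 8, 10, 12:
  f  : 3  -16  -99  -294  -649  -1212  -2031
  Δ  : -19  -83  -195  -355  -563  -819
  Δ^2: -64  -112  -160  -208  -256
  Δ^3: -48  -48  -48  -48
  Δ^4: 0  0  0
  Δ^5: 0  0
  Δ^6: 0
The third differences are constant (-48) and nonzero, while all higher differences vanish, so the minimal degree is 3.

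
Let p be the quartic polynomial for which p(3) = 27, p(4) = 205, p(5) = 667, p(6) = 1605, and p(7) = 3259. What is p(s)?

p(s) = 2s^4 - 4s^3 - 4s^2 + 4s - 3

Write p(s) = as^4 + bs^3 + cs^2 + ds + e. Substituting each data point gives a linear system:
  81a + 27b + 9c + 3d + e = 27
  256a + 64b + 16c + 4d + e = 205
  625a + 125b + 25c + 5d + e = 667
  1296a + 216b + 36c + 6d + e = 1605
  2401a + 343b + 49c + 7d + e = 3259
Solving the system yields a = 2, b = -4, c = -4, d = 4, e = -3.
So p(s) = 2s^4 - 4s^3 - 4s^2 + 4s - 3.
Check: p(7) = 3259. ✓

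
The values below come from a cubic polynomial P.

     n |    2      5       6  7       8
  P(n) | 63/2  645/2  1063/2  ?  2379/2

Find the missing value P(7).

The 4 known points determine the degree-3 polynomial uniquely.
Write P(n) = an^3 + bn^2 + cn + d. Substituting each data point gives a linear system:
  8a + 4b + 2c + d = 63/2
  125a + 25b + 5c + d = 645/2
  216a + 36b + 6c + d = 1063/2
  512a + 64b + 8c + d = 2379/2
Solving the system yields a = 2, b = 2, c = 5, d = -5/2.
So P(n) = 2n³ + 2n² + 5n - 5/2.
Then P(7) = 1633/2.

1633/2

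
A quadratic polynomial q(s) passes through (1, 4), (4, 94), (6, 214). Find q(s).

q(s) = 6s^2 - 2

Using the Lagrange interpolation formula with nodes 1, 4, 6:
  L_0(s) = (s - 4)(s - 6) / 15
  L_1(s) = (s - 1)(s - 6) / -6
  L_2(s) = (s - 1)(s - 4) / 10
Then q(s) = 4·L_0(s) + 94·L_1(s) + 214·L_2(s).
Expanding and collecting terms gives q(s) = 6s^2 - 2.
Check: q(6) = 214. ✓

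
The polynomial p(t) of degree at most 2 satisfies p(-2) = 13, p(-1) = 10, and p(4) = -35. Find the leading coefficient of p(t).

-1

Write p(t) = at^2 + bt + c. Substituting each data point gives a linear system:
  4a - 2b + c = 13
  a - b + c = 10
  16a + 4b + c = -35
Solving the system yields a = -1, b = -6, c = 5.
So p(t) = -t^2 - 6t + 5.
The leading coefficient is -1.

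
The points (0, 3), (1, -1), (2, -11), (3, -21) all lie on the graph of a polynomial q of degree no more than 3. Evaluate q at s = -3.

-81

Write q(s) = as^3 + bs^2 + cs + d. Substituting each data point gives a linear system:
  d = 3
  a + b + c + d = -1
  8a + 4b + 2c + d = -11
  27a + 9b + 3c + d = -21
Solving the system yields a = 1, b = -6, c = 1, d = 3.
So q(s) = s^3 - 6s^2 + s + 3.
Then q(-3) = -81.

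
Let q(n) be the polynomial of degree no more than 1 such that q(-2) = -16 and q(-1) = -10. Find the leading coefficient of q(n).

6

Write q(n) = an + b. Substituting each data point gives a linear system:
  -2a + b = -16
  -a + b = -10
Solving the system yields a = 6, b = -4.
So q(n) = 6n - 4.
The leading coefficient is 6.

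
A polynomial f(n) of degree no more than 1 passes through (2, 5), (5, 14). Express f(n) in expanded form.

Write f(n) = an + b. Substituting each data point gives a linear system:
  2a + b = 5
  5a + b = 14
Solving the system yields a = 3, b = -1.
So f(n) = 3n - 1.
Check: f(2) = 5. ✓

f(n) = 3n - 1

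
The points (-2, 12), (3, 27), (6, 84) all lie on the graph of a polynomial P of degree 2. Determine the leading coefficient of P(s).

Write P(s) = as^2 + bs + c. Substituting each data point gives a linear system:
  4a - 2b + c = 12
  9a + 3b + c = 27
  36a + 6b + c = 84
Solving the system yields a = 2, b = 1, c = 6.
So P(s) = 2s² + s + 6.
The leading coefficient is 2.

2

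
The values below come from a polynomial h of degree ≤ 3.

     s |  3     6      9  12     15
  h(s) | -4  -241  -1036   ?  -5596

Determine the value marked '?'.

The 4 known points determine the degree-3 polynomial uniquely.
Write h(s) = as^3 + bs^2 + cs + d. Substituting each data point gives a linear system:
  27a + 9b + 3c + d = -4
  216a + 36b + 6c + d = -241
  729a + 81b + 9c + d = -1036
  3375a + 225b + 15c + d = -5596
Solving the system yields a = -2, b = 5, c = 2, d = -1.
So h(s) = -2s^3 + 5s^2 + 2s - 1.
Then h(12) = -2713.

-2713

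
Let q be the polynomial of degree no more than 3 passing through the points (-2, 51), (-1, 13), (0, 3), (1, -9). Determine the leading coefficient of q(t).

Write q(t) = at^3 + bt^2 + ct + d. Substituting each data point gives a linear system:
  -8a + 4b - 2c + d = 51
  -a + b - c + d = 13
  d = 3
  a + b + c + d = -9
Solving the system yields a = -5, b = -1, c = -6, d = 3.
So q(t) = -5t^3 - t^2 - 6t + 3.
The leading coefficient is -5.

-5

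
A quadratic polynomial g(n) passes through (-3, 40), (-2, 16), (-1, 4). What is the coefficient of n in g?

Write g(n) = an^2 + bn + c. Substituting each data point gives a linear system:
  9a - 3b + c = 40
  4a - 2b + c = 16
  a - b + c = 4
Solving the system yields a = 6, b = 6, c = 4.
So g(n) = 6n^2 + 6n + 4.
The coefficient of n is 6.

6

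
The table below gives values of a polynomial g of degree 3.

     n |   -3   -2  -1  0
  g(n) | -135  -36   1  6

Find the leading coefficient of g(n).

5

Write g(n) = an^3 + bn^2 + cn + d. Substituting each data point gives a linear system:
  -27a + 9b - 3c + d = -135
  -8a + 4b - 2c + d = -36
  -a + b - c + d = 1
  d = 6
Solving the system yields a = 5, b = -1, c = -1, d = 6.
So g(n) = 5n^3 - n^2 - n + 6.
The leading coefficient is 5.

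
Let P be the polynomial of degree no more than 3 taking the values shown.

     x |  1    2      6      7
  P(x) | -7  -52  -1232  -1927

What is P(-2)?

Using the Lagrange interpolation formula with nodes 1, 2, 6, 7:
  L_0(x) = (x - 2)(x - 6)(x - 7) / -30
  L_1(x) = (x - 1)(x - 6)(x - 7) / 20
  L_2(x) = (x - 1)(x - 2)(x - 7) / -20
  L_3(x) = (x - 1)(x - 2)(x - 6) / 30
Then P(x) = -7·L_0(x) - 52·L_1(x) - 1232·L_2(x) - 1927·L_3(x).
Expanding and collecting terms gives P(x) = -5x^3 - 5x^2 + 5x - 2.
Evaluating at x = -2: P(-2) = 8.

8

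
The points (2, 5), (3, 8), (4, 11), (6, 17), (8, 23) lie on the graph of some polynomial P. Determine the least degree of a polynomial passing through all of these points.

Divided differences on the nodes 2, 3, 4, 6, 8:
  order 0: 5  8  11  17  23
  order 1: 3  3  3  3
  order 2: 0  0  0
  order 3: 0  0
  order 4: 0
The order-1 divided differences are all 3 (nonzero) and every higher order vanishes, so the data lies on a polynomial of degree exactly 1.

1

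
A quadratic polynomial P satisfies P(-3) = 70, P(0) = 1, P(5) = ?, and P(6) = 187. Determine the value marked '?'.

126

The 3 known points determine the degree-2 polynomial uniquely.
Write P(s) = as^2 + bs + c. Substituting each data point gives a linear system:
  9a - 3b + c = 70
  c = 1
  36a + 6b + c = 187
Solving the system yields a = 6, b = -5, c = 1.
So P(s) = 6s^2 - 5s + 1.
Then P(5) = 126.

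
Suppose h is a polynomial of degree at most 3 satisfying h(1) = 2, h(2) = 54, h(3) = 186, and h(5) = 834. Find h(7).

2234

Write h(t) = at^3 + bt^2 + ct + d. Substituting each data point gives a linear system:
  a + b + c + d = 2
  8a + 4b + 2c + d = 54
  27a + 9b + 3c + d = 186
  125a + 25b + 5c + d = 834
Solving the system yields a = 6, b = 4, c = -2, d = -6.
So h(t) = 6t^3 + 4t^2 - 2t - 6.
Then h(7) = 2234.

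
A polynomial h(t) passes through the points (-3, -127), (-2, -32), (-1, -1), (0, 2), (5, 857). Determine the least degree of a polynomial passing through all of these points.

Divided differences on the nodes -3, -2, -1, 0, 5:
  order 0: -127  -32  -1  2  857
  order 1: 95  31  3  171
  order 2: -32  -14  28
  order 3: 6  6
  order 4: 0
The order-3 divided differences are all 6 (nonzero) and every higher order vanishes, so the data lies on a polynomial of degree exactly 3.

3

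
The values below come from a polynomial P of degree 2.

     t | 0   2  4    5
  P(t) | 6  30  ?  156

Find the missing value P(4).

102

The 3 known points determine the degree-2 polynomial uniquely.
Write P(t) = at^2 + bt + c. Substituting each data point gives a linear system:
  c = 6
  4a + 2b + c = 30
  25a + 5b + c = 156
Solving the system yields a = 6, b = 0, c = 6.
So P(t) = 6t² + 6.
Then P(4) = 102.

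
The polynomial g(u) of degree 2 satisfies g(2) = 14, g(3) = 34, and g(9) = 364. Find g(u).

g(u) = 5u^2 - 5u + 4

Write g(u) = au^2 + bu + c. Substituting each data point gives a linear system:
  4a + 2b + c = 14
  9a + 3b + c = 34
  81a + 9b + c = 364
Solving the system yields a = 5, b = -5, c = 4.
So g(u) = 5u² - 5u + 4.
Check: g(2) = 14. ✓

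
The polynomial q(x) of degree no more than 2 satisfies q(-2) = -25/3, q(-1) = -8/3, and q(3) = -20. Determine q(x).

q(x) = -2x^2 - (1/3)x - 1

Write q(x) = ax^2 + bx + c. Substituting each data point gives a linear system:
  4a - 2b + c = -25/3
  a - b + c = -8/3
  9a + 3b + c = -20
Solving the system yields a = -2, b = -1/3, c = -1.
So q(x) = -2x^2 - (1/3)x - 1.
Check: q(-1) = -8/3. ✓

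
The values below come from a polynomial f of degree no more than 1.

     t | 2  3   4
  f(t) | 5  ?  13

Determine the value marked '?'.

The 2 known points determine the degree-1 polynomial uniquely.
Write f(t) = at + b. Substituting each data point gives a linear system:
  2a + b = 5
  4a + b = 13
Solving the system yields a = 4, b = -3.
So f(t) = 4t - 3.
Then f(3) = 9.

9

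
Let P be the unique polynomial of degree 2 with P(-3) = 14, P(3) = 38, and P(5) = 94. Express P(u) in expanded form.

Using the Lagrange interpolation formula with nodes -3, 3, 5:
  L_0(u) = (u - 3)(u - 5) / 48
  L_1(u) = (u + 3)(u - 5) / -12
  L_2(u) = (u + 3)(u - 3) / 16
Then P(u) = 14·L_0(u) + 38·L_1(u) + 94·L_2(u).
Expanding and collecting terms gives P(u) = 3u^2 + 4u - 1.
Check: P(5) = 94. ✓

P(u) = 3u^2 + 4u - 1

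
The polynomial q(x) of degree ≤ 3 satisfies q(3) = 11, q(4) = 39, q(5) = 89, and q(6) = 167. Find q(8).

Forward differences of the values at x = 3, 4, 5, 6:
  q  : 11  39  89  167
  Δ  : 28  50  78
  Δ^2: 22  28
  Δ^3: 6
The third differences are constant, confirming degree 3.
Interpolating (Newton forward form) and evaluating at x = 8 gives q(8) = 431.

431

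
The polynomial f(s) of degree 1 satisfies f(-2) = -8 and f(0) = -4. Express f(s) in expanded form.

Write f(s) = as + b. Substituting each data point gives a linear system:
  -2a + b = -8
  b = -4
Solving the system yields a = 2, b = -4.
So f(s) = 2s - 4.
Check: f(0) = -4. ✓

f(s) = 2s - 4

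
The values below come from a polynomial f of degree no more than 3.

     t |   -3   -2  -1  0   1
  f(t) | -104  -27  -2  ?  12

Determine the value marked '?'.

1

The 4 known points determine the degree-3 polynomial uniquely.
Write f(t) = at^3 + bt^2 + ct + d. Substituting each data point gives a linear system:
  -27a + 9b - 3c + d = -104
  -8a + 4b - 2c + d = -27
  -a + b - c + d = -2
  a + b + c + d = 12
Solving the system yields a = 5, b = 4, c = 2, d = 1.
So f(t) = 5t³ + 4t² + 2t + 1.
Then f(0) = 1.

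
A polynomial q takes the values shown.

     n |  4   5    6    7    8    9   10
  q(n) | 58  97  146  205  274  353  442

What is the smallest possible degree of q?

Forward differences of the values at n = 4, 5, 6, 7, 8, 9, 10:
  q  : 58  97  146  205  274  353  442
  Δ  : 39  49  59  69  79  89
  Δ^2: 10  10  10  10  10
  Δ^3: 0  0  0  0
  Δ^4: 0  0  0
  Δ^5: 0  0
  Δ^6: 0
The second differences are constant (10) and nonzero, while all higher differences vanish, so the minimal degree is 2.

2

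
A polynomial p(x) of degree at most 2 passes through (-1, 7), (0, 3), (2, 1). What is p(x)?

p(x) = x^2 - 3x + 3

Using the Lagrange interpolation formula with nodes -1, 0, 2:
  L_0(x) = x(x - 2) / 3
  L_1(x) = (x + 1)(x - 2) / -2
  L_2(x) = (x + 1)x / 6
Then p(x) = 7·L_0(x) + 3·L_1(x) + 1·L_2(x).
Expanding and collecting terms gives p(x) = x² - 3x + 3.
Check: p(0) = 3. ✓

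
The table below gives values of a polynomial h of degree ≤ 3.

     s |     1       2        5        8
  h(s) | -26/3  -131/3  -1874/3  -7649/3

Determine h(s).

Write h(s) = as^3 + bs^2 + cs + d. Substituting each data point gives a linear system:
  a + b + c + d = -26/3
  8a + 4b + 2c + d = -131/3
  125a + 25b + 5c + d = -1874/3
  512a + 64b + 8c + d = -7649/3
Solving the system yields a = -5, b = 1/3, c = -1, d = -3.
So h(s) = -5s^3 + (1/3)s^2 - s - 3.
Check: h(8) = -7649/3. ✓

h(s) = -5s^3 + (1/3)s^2 - s - 3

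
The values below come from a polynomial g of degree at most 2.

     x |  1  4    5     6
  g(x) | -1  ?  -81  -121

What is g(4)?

-49

The 3 known points determine the degree-2 polynomial uniquely.
Write g(x) = ax^2 + bx + c. Substituting each data point gives a linear system:
  a + b + c = -1
  25a + 5b + c = -81
  36a + 6b + c = -121
Solving the system yields a = -4, b = 4, c = -1.
So g(x) = -4x^2 + 4x - 1.
Then g(4) = -49.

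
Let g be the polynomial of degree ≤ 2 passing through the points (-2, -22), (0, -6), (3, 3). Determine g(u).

g(u) = -u^2 + 6u - 6

Using the Lagrange interpolation formula with nodes -2, 0, 3:
  L_0(u) = u(u - 3) / 10
  L_1(u) = (u + 2)(u - 3) / -6
  L_2(u) = (u + 2)u / 15
Then g(u) = -22·L_0(u) - 6·L_1(u) + 3·L_2(u).
Expanding and collecting terms gives g(u) = -u² + 6u - 6.
Check: g(-2) = -22. ✓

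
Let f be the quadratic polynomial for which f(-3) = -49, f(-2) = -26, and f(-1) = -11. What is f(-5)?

Write f(x) = ax^2 + bx + c. Substituting each data point gives a linear system:
  9a - 3b + c = -49
  4a - 2b + c = -26
  a - b + c = -11
Solving the system yields a = -4, b = 3, c = -4.
So f(x) = -4x^2 + 3x - 4.
Then f(-5) = -119.

-119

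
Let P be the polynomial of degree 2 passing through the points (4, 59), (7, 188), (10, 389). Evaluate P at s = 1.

2

Using the Lagrange interpolation formula with nodes 4, 7, 10:
  L_0(s) = (s - 7)(s - 10) / 18
  L_1(s) = (s - 4)(s - 10) / -9
  L_2(s) = (s - 4)(s - 7) / 18
Then P(s) = 59·L_0(s) + 188·L_1(s) + 389·L_2(s).
Expanding and collecting terms gives P(s) = 4s^2 - s - 1.
Evaluating at s = 1: P(1) = 2.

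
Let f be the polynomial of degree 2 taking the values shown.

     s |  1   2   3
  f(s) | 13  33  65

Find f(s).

Using the Lagrange interpolation formula with nodes 1, 2, 3:
  L_0(s) = (s - 2)(s - 3) / 2
  L_1(s) = (s - 1)(s - 3) / -1
  L_2(s) = (s - 1)(s - 2) / 2
Then f(s) = 13·L_0(s) + 33·L_1(s) + 65·L_2(s).
Expanding and collecting terms gives f(s) = 6s² + 2s + 5.
Check: f(3) = 65. ✓

f(s) = 6s^2 + 2s + 5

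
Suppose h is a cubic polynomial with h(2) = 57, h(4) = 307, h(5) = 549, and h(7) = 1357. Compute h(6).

Using the Lagrange interpolation formula with nodes 2, 4, 5, 7:
  L_0(x) = (x - 4)(x - 5)(x - 7) / -30
  L_1(x) = (x - 2)(x - 5)(x - 7) / 6
  L_2(x) = (x - 2)(x - 4)(x - 7) / -6
  L_3(x) = (x - 2)(x - 4)(x - 5) / 30
Then h(x) = 57·L_0(x) + 307·L_1(x) + 549·L_2(x) + 1357·L_3(x).
Expanding and collecting terms gives h(x) = 3x^3 + 6x^2 + 5x - 1.
Evaluating at x = 6: h(6) = 893.

893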